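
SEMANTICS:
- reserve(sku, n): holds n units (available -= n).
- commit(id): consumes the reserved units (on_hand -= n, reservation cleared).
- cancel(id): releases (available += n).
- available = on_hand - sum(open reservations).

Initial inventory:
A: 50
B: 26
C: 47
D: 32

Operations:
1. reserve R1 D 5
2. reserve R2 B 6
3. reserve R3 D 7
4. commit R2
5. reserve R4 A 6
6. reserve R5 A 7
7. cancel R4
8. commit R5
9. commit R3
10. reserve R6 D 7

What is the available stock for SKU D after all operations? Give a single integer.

Answer: 13

Derivation:
Step 1: reserve R1 D 5 -> on_hand[A=50 B=26 C=47 D=32] avail[A=50 B=26 C=47 D=27] open={R1}
Step 2: reserve R2 B 6 -> on_hand[A=50 B=26 C=47 D=32] avail[A=50 B=20 C=47 D=27] open={R1,R2}
Step 3: reserve R3 D 7 -> on_hand[A=50 B=26 C=47 D=32] avail[A=50 B=20 C=47 D=20] open={R1,R2,R3}
Step 4: commit R2 -> on_hand[A=50 B=20 C=47 D=32] avail[A=50 B=20 C=47 D=20] open={R1,R3}
Step 5: reserve R4 A 6 -> on_hand[A=50 B=20 C=47 D=32] avail[A=44 B=20 C=47 D=20] open={R1,R3,R4}
Step 6: reserve R5 A 7 -> on_hand[A=50 B=20 C=47 D=32] avail[A=37 B=20 C=47 D=20] open={R1,R3,R4,R5}
Step 7: cancel R4 -> on_hand[A=50 B=20 C=47 D=32] avail[A=43 B=20 C=47 D=20] open={R1,R3,R5}
Step 8: commit R5 -> on_hand[A=43 B=20 C=47 D=32] avail[A=43 B=20 C=47 D=20] open={R1,R3}
Step 9: commit R3 -> on_hand[A=43 B=20 C=47 D=25] avail[A=43 B=20 C=47 D=20] open={R1}
Step 10: reserve R6 D 7 -> on_hand[A=43 B=20 C=47 D=25] avail[A=43 B=20 C=47 D=13] open={R1,R6}
Final available[D] = 13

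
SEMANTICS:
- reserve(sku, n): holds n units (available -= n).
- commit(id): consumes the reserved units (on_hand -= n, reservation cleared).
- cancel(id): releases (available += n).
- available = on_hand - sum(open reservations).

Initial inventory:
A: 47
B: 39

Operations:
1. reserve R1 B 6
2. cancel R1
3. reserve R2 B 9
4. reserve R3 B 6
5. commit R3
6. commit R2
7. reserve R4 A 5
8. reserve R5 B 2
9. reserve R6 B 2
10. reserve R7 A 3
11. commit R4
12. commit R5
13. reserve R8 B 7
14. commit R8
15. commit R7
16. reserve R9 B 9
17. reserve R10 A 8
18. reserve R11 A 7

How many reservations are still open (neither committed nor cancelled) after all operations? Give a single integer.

Answer: 4

Derivation:
Step 1: reserve R1 B 6 -> on_hand[A=47 B=39] avail[A=47 B=33] open={R1}
Step 2: cancel R1 -> on_hand[A=47 B=39] avail[A=47 B=39] open={}
Step 3: reserve R2 B 9 -> on_hand[A=47 B=39] avail[A=47 B=30] open={R2}
Step 4: reserve R3 B 6 -> on_hand[A=47 B=39] avail[A=47 B=24] open={R2,R3}
Step 5: commit R3 -> on_hand[A=47 B=33] avail[A=47 B=24] open={R2}
Step 6: commit R2 -> on_hand[A=47 B=24] avail[A=47 B=24] open={}
Step 7: reserve R4 A 5 -> on_hand[A=47 B=24] avail[A=42 B=24] open={R4}
Step 8: reserve R5 B 2 -> on_hand[A=47 B=24] avail[A=42 B=22] open={R4,R5}
Step 9: reserve R6 B 2 -> on_hand[A=47 B=24] avail[A=42 B=20] open={R4,R5,R6}
Step 10: reserve R7 A 3 -> on_hand[A=47 B=24] avail[A=39 B=20] open={R4,R5,R6,R7}
Step 11: commit R4 -> on_hand[A=42 B=24] avail[A=39 B=20] open={R5,R6,R7}
Step 12: commit R5 -> on_hand[A=42 B=22] avail[A=39 B=20] open={R6,R7}
Step 13: reserve R8 B 7 -> on_hand[A=42 B=22] avail[A=39 B=13] open={R6,R7,R8}
Step 14: commit R8 -> on_hand[A=42 B=15] avail[A=39 B=13] open={R6,R7}
Step 15: commit R7 -> on_hand[A=39 B=15] avail[A=39 B=13] open={R6}
Step 16: reserve R9 B 9 -> on_hand[A=39 B=15] avail[A=39 B=4] open={R6,R9}
Step 17: reserve R10 A 8 -> on_hand[A=39 B=15] avail[A=31 B=4] open={R10,R6,R9}
Step 18: reserve R11 A 7 -> on_hand[A=39 B=15] avail[A=24 B=4] open={R10,R11,R6,R9}
Open reservations: ['R10', 'R11', 'R6', 'R9'] -> 4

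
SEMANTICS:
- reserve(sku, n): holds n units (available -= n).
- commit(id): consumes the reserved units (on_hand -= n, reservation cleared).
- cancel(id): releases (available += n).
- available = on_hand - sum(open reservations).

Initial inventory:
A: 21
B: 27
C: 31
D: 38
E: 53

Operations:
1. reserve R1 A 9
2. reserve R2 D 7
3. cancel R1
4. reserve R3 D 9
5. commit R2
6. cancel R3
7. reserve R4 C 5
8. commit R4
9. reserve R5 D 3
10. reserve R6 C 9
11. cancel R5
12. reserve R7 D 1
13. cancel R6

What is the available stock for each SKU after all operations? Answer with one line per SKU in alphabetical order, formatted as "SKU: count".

Step 1: reserve R1 A 9 -> on_hand[A=21 B=27 C=31 D=38 E=53] avail[A=12 B=27 C=31 D=38 E=53] open={R1}
Step 2: reserve R2 D 7 -> on_hand[A=21 B=27 C=31 D=38 E=53] avail[A=12 B=27 C=31 D=31 E=53] open={R1,R2}
Step 3: cancel R1 -> on_hand[A=21 B=27 C=31 D=38 E=53] avail[A=21 B=27 C=31 D=31 E=53] open={R2}
Step 4: reserve R3 D 9 -> on_hand[A=21 B=27 C=31 D=38 E=53] avail[A=21 B=27 C=31 D=22 E=53] open={R2,R3}
Step 5: commit R2 -> on_hand[A=21 B=27 C=31 D=31 E=53] avail[A=21 B=27 C=31 D=22 E=53] open={R3}
Step 6: cancel R3 -> on_hand[A=21 B=27 C=31 D=31 E=53] avail[A=21 B=27 C=31 D=31 E=53] open={}
Step 7: reserve R4 C 5 -> on_hand[A=21 B=27 C=31 D=31 E=53] avail[A=21 B=27 C=26 D=31 E=53] open={R4}
Step 8: commit R4 -> on_hand[A=21 B=27 C=26 D=31 E=53] avail[A=21 B=27 C=26 D=31 E=53] open={}
Step 9: reserve R5 D 3 -> on_hand[A=21 B=27 C=26 D=31 E=53] avail[A=21 B=27 C=26 D=28 E=53] open={R5}
Step 10: reserve R6 C 9 -> on_hand[A=21 B=27 C=26 D=31 E=53] avail[A=21 B=27 C=17 D=28 E=53] open={R5,R6}
Step 11: cancel R5 -> on_hand[A=21 B=27 C=26 D=31 E=53] avail[A=21 B=27 C=17 D=31 E=53] open={R6}
Step 12: reserve R7 D 1 -> on_hand[A=21 B=27 C=26 D=31 E=53] avail[A=21 B=27 C=17 D=30 E=53] open={R6,R7}
Step 13: cancel R6 -> on_hand[A=21 B=27 C=26 D=31 E=53] avail[A=21 B=27 C=26 D=30 E=53] open={R7}

Answer: A: 21
B: 27
C: 26
D: 30
E: 53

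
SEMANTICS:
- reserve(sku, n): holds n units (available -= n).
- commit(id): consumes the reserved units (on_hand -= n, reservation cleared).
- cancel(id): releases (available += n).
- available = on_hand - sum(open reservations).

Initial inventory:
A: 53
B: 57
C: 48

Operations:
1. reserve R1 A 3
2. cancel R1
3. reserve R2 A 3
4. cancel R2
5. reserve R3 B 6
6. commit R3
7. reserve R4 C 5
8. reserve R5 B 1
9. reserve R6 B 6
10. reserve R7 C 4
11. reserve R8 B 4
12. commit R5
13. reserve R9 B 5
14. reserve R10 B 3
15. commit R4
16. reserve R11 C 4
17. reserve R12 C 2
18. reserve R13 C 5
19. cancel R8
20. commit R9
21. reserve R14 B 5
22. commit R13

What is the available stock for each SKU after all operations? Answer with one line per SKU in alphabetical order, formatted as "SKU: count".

Answer: A: 53
B: 31
C: 28

Derivation:
Step 1: reserve R1 A 3 -> on_hand[A=53 B=57 C=48] avail[A=50 B=57 C=48] open={R1}
Step 2: cancel R1 -> on_hand[A=53 B=57 C=48] avail[A=53 B=57 C=48] open={}
Step 3: reserve R2 A 3 -> on_hand[A=53 B=57 C=48] avail[A=50 B=57 C=48] open={R2}
Step 4: cancel R2 -> on_hand[A=53 B=57 C=48] avail[A=53 B=57 C=48] open={}
Step 5: reserve R3 B 6 -> on_hand[A=53 B=57 C=48] avail[A=53 B=51 C=48] open={R3}
Step 6: commit R3 -> on_hand[A=53 B=51 C=48] avail[A=53 B=51 C=48] open={}
Step 7: reserve R4 C 5 -> on_hand[A=53 B=51 C=48] avail[A=53 B=51 C=43] open={R4}
Step 8: reserve R5 B 1 -> on_hand[A=53 B=51 C=48] avail[A=53 B=50 C=43] open={R4,R5}
Step 9: reserve R6 B 6 -> on_hand[A=53 B=51 C=48] avail[A=53 B=44 C=43] open={R4,R5,R6}
Step 10: reserve R7 C 4 -> on_hand[A=53 B=51 C=48] avail[A=53 B=44 C=39] open={R4,R5,R6,R7}
Step 11: reserve R8 B 4 -> on_hand[A=53 B=51 C=48] avail[A=53 B=40 C=39] open={R4,R5,R6,R7,R8}
Step 12: commit R5 -> on_hand[A=53 B=50 C=48] avail[A=53 B=40 C=39] open={R4,R6,R7,R8}
Step 13: reserve R9 B 5 -> on_hand[A=53 B=50 C=48] avail[A=53 B=35 C=39] open={R4,R6,R7,R8,R9}
Step 14: reserve R10 B 3 -> on_hand[A=53 B=50 C=48] avail[A=53 B=32 C=39] open={R10,R4,R6,R7,R8,R9}
Step 15: commit R4 -> on_hand[A=53 B=50 C=43] avail[A=53 B=32 C=39] open={R10,R6,R7,R8,R9}
Step 16: reserve R11 C 4 -> on_hand[A=53 B=50 C=43] avail[A=53 B=32 C=35] open={R10,R11,R6,R7,R8,R9}
Step 17: reserve R12 C 2 -> on_hand[A=53 B=50 C=43] avail[A=53 B=32 C=33] open={R10,R11,R12,R6,R7,R8,R9}
Step 18: reserve R13 C 5 -> on_hand[A=53 B=50 C=43] avail[A=53 B=32 C=28] open={R10,R11,R12,R13,R6,R7,R8,R9}
Step 19: cancel R8 -> on_hand[A=53 B=50 C=43] avail[A=53 B=36 C=28] open={R10,R11,R12,R13,R6,R7,R9}
Step 20: commit R9 -> on_hand[A=53 B=45 C=43] avail[A=53 B=36 C=28] open={R10,R11,R12,R13,R6,R7}
Step 21: reserve R14 B 5 -> on_hand[A=53 B=45 C=43] avail[A=53 B=31 C=28] open={R10,R11,R12,R13,R14,R6,R7}
Step 22: commit R13 -> on_hand[A=53 B=45 C=38] avail[A=53 B=31 C=28] open={R10,R11,R12,R14,R6,R7}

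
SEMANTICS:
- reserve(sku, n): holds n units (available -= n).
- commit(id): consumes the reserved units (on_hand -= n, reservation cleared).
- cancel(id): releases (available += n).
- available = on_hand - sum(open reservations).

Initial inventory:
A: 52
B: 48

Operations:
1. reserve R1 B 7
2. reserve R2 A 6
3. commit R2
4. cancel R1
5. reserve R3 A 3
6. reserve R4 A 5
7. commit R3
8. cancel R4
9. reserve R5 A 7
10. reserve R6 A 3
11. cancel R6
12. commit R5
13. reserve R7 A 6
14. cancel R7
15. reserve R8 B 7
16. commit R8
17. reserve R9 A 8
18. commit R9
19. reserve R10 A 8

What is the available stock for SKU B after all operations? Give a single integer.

Answer: 41

Derivation:
Step 1: reserve R1 B 7 -> on_hand[A=52 B=48] avail[A=52 B=41] open={R1}
Step 2: reserve R2 A 6 -> on_hand[A=52 B=48] avail[A=46 B=41] open={R1,R2}
Step 3: commit R2 -> on_hand[A=46 B=48] avail[A=46 B=41] open={R1}
Step 4: cancel R1 -> on_hand[A=46 B=48] avail[A=46 B=48] open={}
Step 5: reserve R3 A 3 -> on_hand[A=46 B=48] avail[A=43 B=48] open={R3}
Step 6: reserve R4 A 5 -> on_hand[A=46 B=48] avail[A=38 B=48] open={R3,R4}
Step 7: commit R3 -> on_hand[A=43 B=48] avail[A=38 B=48] open={R4}
Step 8: cancel R4 -> on_hand[A=43 B=48] avail[A=43 B=48] open={}
Step 9: reserve R5 A 7 -> on_hand[A=43 B=48] avail[A=36 B=48] open={R5}
Step 10: reserve R6 A 3 -> on_hand[A=43 B=48] avail[A=33 B=48] open={R5,R6}
Step 11: cancel R6 -> on_hand[A=43 B=48] avail[A=36 B=48] open={R5}
Step 12: commit R5 -> on_hand[A=36 B=48] avail[A=36 B=48] open={}
Step 13: reserve R7 A 6 -> on_hand[A=36 B=48] avail[A=30 B=48] open={R7}
Step 14: cancel R7 -> on_hand[A=36 B=48] avail[A=36 B=48] open={}
Step 15: reserve R8 B 7 -> on_hand[A=36 B=48] avail[A=36 B=41] open={R8}
Step 16: commit R8 -> on_hand[A=36 B=41] avail[A=36 B=41] open={}
Step 17: reserve R9 A 8 -> on_hand[A=36 B=41] avail[A=28 B=41] open={R9}
Step 18: commit R9 -> on_hand[A=28 B=41] avail[A=28 B=41] open={}
Step 19: reserve R10 A 8 -> on_hand[A=28 B=41] avail[A=20 B=41] open={R10}
Final available[B] = 41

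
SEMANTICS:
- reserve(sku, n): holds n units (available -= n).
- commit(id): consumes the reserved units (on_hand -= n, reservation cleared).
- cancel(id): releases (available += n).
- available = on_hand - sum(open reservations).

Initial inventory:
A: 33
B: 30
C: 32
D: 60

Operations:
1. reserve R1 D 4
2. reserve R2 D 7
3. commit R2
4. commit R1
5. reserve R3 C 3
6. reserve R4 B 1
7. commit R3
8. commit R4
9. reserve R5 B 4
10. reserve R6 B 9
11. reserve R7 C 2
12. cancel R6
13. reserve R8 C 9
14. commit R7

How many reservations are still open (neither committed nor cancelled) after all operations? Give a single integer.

Step 1: reserve R1 D 4 -> on_hand[A=33 B=30 C=32 D=60] avail[A=33 B=30 C=32 D=56] open={R1}
Step 2: reserve R2 D 7 -> on_hand[A=33 B=30 C=32 D=60] avail[A=33 B=30 C=32 D=49] open={R1,R2}
Step 3: commit R2 -> on_hand[A=33 B=30 C=32 D=53] avail[A=33 B=30 C=32 D=49] open={R1}
Step 4: commit R1 -> on_hand[A=33 B=30 C=32 D=49] avail[A=33 B=30 C=32 D=49] open={}
Step 5: reserve R3 C 3 -> on_hand[A=33 B=30 C=32 D=49] avail[A=33 B=30 C=29 D=49] open={R3}
Step 6: reserve R4 B 1 -> on_hand[A=33 B=30 C=32 D=49] avail[A=33 B=29 C=29 D=49] open={R3,R4}
Step 7: commit R3 -> on_hand[A=33 B=30 C=29 D=49] avail[A=33 B=29 C=29 D=49] open={R4}
Step 8: commit R4 -> on_hand[A=33 B=29 C=29 D=49] avail[A=33 B=29 C=29 D=49] open={}
Step 9: reserve R5 B 4 -> on_hand[A=33 B=29 C=29 D=49] avail[A=33 B=25 C=29 D=49] open={R5}
Step 10: reserve R6 B 9 -> on_hand[A=33 B=29 C=29 D=49] avail[A=33 B=16 C=29 D=49] open={R5,R6}
Step 11: reserve R7 C 2 -> on_hand[A=33 B=29 C=29 D=49] avail[A=33 B=16 C=27 D=49] open={R5,R6,R7}
Step 12: cancel R6 -> on_hand[A=33 B=29 C=29 D=49] avail[A=33 B=25 C=27 D=49] open={R5,R7}
Step 13: reserve R8 C 9 -> on_hand[A=33 B=29 C=29 D=49] avail[A=33 B=25 C=18 D=49] open={R5,R7,R8}
Step 14: commit R7 -> on_hand[A=33 B=29 C=27 D=49] avail[A=33 B=25 C=18 D=49] open={R5,R8}
Open reservations: ['R5', 'R8'] -> 2

Answer: 2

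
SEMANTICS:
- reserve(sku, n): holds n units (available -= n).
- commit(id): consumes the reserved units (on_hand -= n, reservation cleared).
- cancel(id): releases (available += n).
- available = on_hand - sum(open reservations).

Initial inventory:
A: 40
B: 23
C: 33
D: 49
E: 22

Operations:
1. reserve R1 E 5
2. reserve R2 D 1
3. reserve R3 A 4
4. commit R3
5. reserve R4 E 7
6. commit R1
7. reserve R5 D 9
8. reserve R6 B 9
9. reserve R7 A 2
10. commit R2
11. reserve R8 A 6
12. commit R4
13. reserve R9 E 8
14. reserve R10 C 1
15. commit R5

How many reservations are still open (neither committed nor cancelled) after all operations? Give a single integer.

Step 1: reserve R1 E 5 -> on_hand[A=40 B=23 C=33 D=49 E=22] avail[A=40 B=23 C=33 D=49 E=17] open={R1}
Step 2: reserve R2 D 1 -> on_hand[A=40 B=23 C=33 D=49 E=22] avail[A=40 B=23 C=33 D=48 E=17] open={R1,R2}
Step 3: reserve R3 A 4 -> on_hand[A=40 B=23 C=33 D=49 E=22] avail[A=36 B=23 C=33 D=48 E=17] open={R1,R2,R3}
Step 4: commit R3 -> on_hand[A=36 B=23 C=33 D=49 E=22] avail[A=36 B=23 C=33 D=48 E=17] open={R1,R2}
Step 5: reserve R4 E 7 -> on_hand[A=36 B=23 C=33 D=49 E=22] avail[A=36 B=23 C=33 D=48 E=10] open={R1,R2,R4}
Step 6: commit R1 -> on_hand[A=36 B=23 C=33 D=49 E=17] avail[A=36 B=23 C=33 D=48 E=10] open={R2,R4}
Step 7: reserve R5 D 9 -> on_hand[A=36 B=23 C=33 D=49 E=17] avail[A=36 B=23 C=33 D=39 E=10] open={R2,R4,R5}
Step 8: reserve R6 B 9 -> on_hand[A=36 B=23 C=33 D=49 E=17] avail[A=36 B=14 C=33 D=39 E=10] open={R2,R4,R5,R6}
Step 9: reserve R7 A 2 -> on_hand[A=36 B=23 C=33 D=49 E=17] avail[A=34 B=14 C=33 D=39 E=10] open={R2,R4,R5,R6,R7}
Step 10: commit R2 -> on_hand[A=36 B=23 C=33 D=48 E=17] avail[A=34 B=14 C=33 D=39 E=10] open={R4,R5,R6,R7}
Step 11: reserve R8 A 6 -> on_hand[A=36 B=23 C=33 D=48 E=17] avail[A=28 B=14 C=33 D=39 E=10] open={R4,R5,R6,R7,R8}
Step 12: commit R4 -> on_hand[A=36 B=23 C=33 D=48 E=10] avail[A=28 B=14 C=33 D=39 E=10] open={R5,R6,R7,R8}
Step 13: reserve R9 E 8 -> on_hand[A=36 B=23 C=33 D=48 E=10] avail[A=28 B=14 C=33 D=39 E=2] open={R5,R6,R7,R8,R9}
Step 14: reserve R10 C 1 -> on_hand[A=36 B=23 C=33 D=48 E=10] avail[A=28 B=14 C=32 D=39 E=2] open={R10,R5,R6,R7,R8,R9}
Step 15: commit R5 -> on_hand[A=36 B=23 C=33 D=39 E=10] avail[A=28 B=14 C=32 D=39 E=2] open={R10,R6,R7,R8,R9}
Open reservations: ['R10', 'R6', 'R7', 'R8', 'R9'] -> 5

Answer: 5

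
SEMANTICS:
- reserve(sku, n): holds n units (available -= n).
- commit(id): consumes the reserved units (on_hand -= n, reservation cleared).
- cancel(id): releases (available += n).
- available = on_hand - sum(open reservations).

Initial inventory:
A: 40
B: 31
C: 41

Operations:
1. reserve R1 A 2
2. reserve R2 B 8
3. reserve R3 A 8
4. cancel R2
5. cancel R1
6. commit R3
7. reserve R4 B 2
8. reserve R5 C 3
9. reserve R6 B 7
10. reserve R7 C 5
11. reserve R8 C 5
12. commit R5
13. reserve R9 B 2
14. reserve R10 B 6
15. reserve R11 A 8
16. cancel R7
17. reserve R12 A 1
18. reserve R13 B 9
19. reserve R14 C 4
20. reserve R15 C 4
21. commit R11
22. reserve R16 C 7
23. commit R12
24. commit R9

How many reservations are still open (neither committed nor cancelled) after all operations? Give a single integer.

Step 1: reserve R1 A 2 -> on_hand[A=40 B=31 C=41] avail[A=38 B=31 C=41] open={R1}
Step 2: reserve R2 B 8 -> on_hand[A=40 B=31 C=41] avail[A=38 B=23 C=41] open={R1,R2}
Step 3: reserve R3 A 8 -> on_hand[A=40 B=31 C=41] avail[A=30 B=23 C=41] open={R1,R2,R3}
Step 4: cancel R2 -> on_hand[A=40 B=31 C=41] avail[A=30 B=31 C=41] open={R1,R3}
Step 5: cancel R1 -> on_hand[A=40 B=31 C=41] avail[A=32 B=31 C=41] open={R3}
Step 6: commit R3 -> on_hand[A=32 B=31 C=41] avail[A=32 B=31 C=41] open={}
Step 7: reserve R4 B 2 -> on_hand[A=32 B=31 C=41] avail[A=32 B=29 C=41] open={R4}
Step 8: reserve R5 C 3 -> on_hand[A=32 B=31 C=41] avail[A=32 B=29 C=38] open={R4,R5}
Step 9: reserve R6 B 7 -> on_hand[A=32 B=31 C=41] avail[A=32 B=22 C=38] open={R4,R5,R6}
Step 10: reserve R7 C 5 -> on_hand[A=32 B=31 C=41] avail[A=32 B=22 C=33] open={R4,R5,R6,R7}
Step 11: reserve R8 C 5 -> on_hand[A=32 B=31 C=41] avail[A=32 B=22 C=28] open={R4,R5,R6,R7,R8}
Step 12: commit R5 -> on_hand[A=32 B=31 C=38] avail[A=32 B=22 C=28] open={R4,R6,R7,R8}
Step 13: reserve R9 B 2 -> on_hand[A=32 B=31 C=38] avail[A=32 B=20 C=28] open={R4,R6,R7,R8,R9}
Step 14: reserve R10 B 6 -> on_hand[A=32 B=31 C=38] avail[A=32 B=14 C=28] open={R10,R4,R6,R7,R8,R9}
Step 15: reserve R11 A 8 -> on_hand[A=32 B=31 C=38] avail[A=24 B=14 C=28] open={R10,R11,R4,R6,R7,R8,R9}
Step 16: cancel R7 -> on_hand[A=32 B=31 C=38] avail[A=24 B=14 C=33] open={R10,R11,R4,R6,R8,R9}
Step 17: reserve R12 A 1 -> on_hand[A=32 B=31 C=38] avail[A=23 B=14 C=33] open={R10,R11,R12,R4,R6,R8,R9}
Step 18: reserve R13 B 9 -> on_hand[A=32 B=31 C=38] avail[A=23 B=5 C=33] open={R10,R11,R12,R13,R4,R6,R8,R9}
Step 19: reserve R14 C 4 -> on_hand[A=32 B=31 C=38] avail[A=23 B=5 C=29] open={R10,R11,R12,R13,R14,R4,R6,R8,R9}
Step 20: reserve R15 C 4 -> on_hand[A=32 B=31 C=38] avail[A=23 B=5 C=25] open={R10,R11,R12,R13,R14,R15,R4,R6,R8,R9}
Step 21: commit R11 -> on_hand[A=24 B=31 C=38] avail[A=23 B=5 C=25] open={R10,R12,R13,R14,R15,R4,R6,R8,R9}
Step 22: reserve R16 C 7 -> on_hand[A=24 B=31 C=38] avail[A=23 B=5 C=18] open={R10,R12,R13,R14,R15,R16,R4,R6,R8,R9}
Step 23: commit R12 -> on_hand[A=23 B=31 C=38] avail[A=23 B=5 C=18] open={R10,R13,R14,R15,R16,R4,R6,R8,R9}
Step 24: commit R9 -> on_hand[A=23 B=29 C=38] avail[A=23 B=5 C=18] open={R10,R13,R14,R15,R16,R4,R6,R8}
Open reservations: ['R10', 'R13', 'R14', 'R15', 'R16', 'R4', 'R6', 'R8'] -> 8

Answer: 8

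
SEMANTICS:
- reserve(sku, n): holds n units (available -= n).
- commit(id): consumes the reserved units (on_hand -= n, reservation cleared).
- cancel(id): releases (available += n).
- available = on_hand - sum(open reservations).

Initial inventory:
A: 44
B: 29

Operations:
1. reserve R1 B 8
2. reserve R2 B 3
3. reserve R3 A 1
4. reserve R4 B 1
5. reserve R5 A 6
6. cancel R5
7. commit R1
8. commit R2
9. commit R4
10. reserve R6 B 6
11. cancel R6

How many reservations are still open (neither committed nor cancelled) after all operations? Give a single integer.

Answer: 1

Derivation:
Step 1: reserve R1 B 8 -> on_hand[A=44 B=29] avail[A=44 B=21] open={R1}
Step 2: reserve R2 B 3 -> on_hand[A=44 B=29] avail[A=44 B=18] open={R1,R2}
Step 3: reserve R3 A 1 -> on_hand[A=44 B=29] avail[A=43 B=18] open={R1,R2,R3}
Step 4: reserve R4 B 1 -> on_hand[A=44 B=29] avail[A=43 B=17] open={R1,R2,R3,R4}
Step 5: reserve R5 A 6 -> on_hand[A=44 B=29] avail[A=37 B=17] open={R1,R2,R3,R4,R5}
Step 6: cancel R5 -> on_hand[A=44 B=29] avail[A=43 B=17] open={R1,R2,R3,R4}
Step 7: commit R1 -> on_hand[A=44 B=21] avail[A=43 B=17] open={R2,R3,R4}
Step 8: commit R2 -> on_hand[A=44 B=18] avail[A=43 B=17] open={R3,R4}
Step 9: commit R4 -> on_hand[A=44 B=17] avail[A=43 B=17] open={R3}
Step 10: reserve R6 B 6 -> on_hand[A=44 B=17] avail[A=43 B=11] open={R3,R6}
Step 11: cancel R6 -> on_hand[A=44 B=17] avail[A=43 B=17] open={R3}
Open reservations: ['R3'] -> 1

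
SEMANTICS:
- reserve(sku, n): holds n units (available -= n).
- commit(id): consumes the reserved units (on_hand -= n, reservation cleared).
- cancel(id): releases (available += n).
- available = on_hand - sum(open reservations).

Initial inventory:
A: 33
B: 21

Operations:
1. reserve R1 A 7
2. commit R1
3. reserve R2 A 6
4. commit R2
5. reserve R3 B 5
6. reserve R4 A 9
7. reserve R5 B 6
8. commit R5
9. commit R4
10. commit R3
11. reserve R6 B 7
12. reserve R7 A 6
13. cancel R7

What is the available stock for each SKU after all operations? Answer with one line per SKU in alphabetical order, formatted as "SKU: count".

Answer: A: 11
B: 3

Derivation:
Step 1: reserve R1 A 7 -> on_hand[A=33 B=21] avail[A=26 B=21] open={R1}
Step 2: commit R1 -> on_hand[A=26 B=21] avail[A=26 B=21] open={}
Step 3: reserve R2 A 6 -> on_hand[A=26 B=21] avail[A=20 B=21] open={R2}
Step 4: commit R2 -> on_hand[A=20 B=21] avail[A=20 B=21] open={}
Step 5: reserve R3 B 5 -> on_hand[A=20 B=21] avail[A=20 B=16] open={R3}
Step 6: reserve R4 A 9 -> on_hand[A=20 B=21] avail[A=11 B=16] open={R3,R4}
Step 7: reserve R5 B 6 -> on_hand[A=20 B=21] avail[A=11 B=10] open={R3,R4,R5}
Step 8: commit R5 -> on_hand[A=20 B=15] avail[A=11 B=10] open={R3,R4}
Step 9: commit R4 -> on_hand[A=11 B=15] avail[A=11 B=10] open={R3}
Step 10: commit R3 -> on_hand[A=11 B=10] avail[A=11 B=10] open={}
Step 11: reserve R6 B 7 -> on_hand[A=11 B=10] avail[A=11 B=3] open={R6}
Step 12: reserve R7 A 6 -> on_hand[A=11 B=10] avail[A=5 B=3] open={R6,R7}
Step 13: cancel R7 -> on_hand[A=11 B=10] avail[A=11 B=3] open={R6}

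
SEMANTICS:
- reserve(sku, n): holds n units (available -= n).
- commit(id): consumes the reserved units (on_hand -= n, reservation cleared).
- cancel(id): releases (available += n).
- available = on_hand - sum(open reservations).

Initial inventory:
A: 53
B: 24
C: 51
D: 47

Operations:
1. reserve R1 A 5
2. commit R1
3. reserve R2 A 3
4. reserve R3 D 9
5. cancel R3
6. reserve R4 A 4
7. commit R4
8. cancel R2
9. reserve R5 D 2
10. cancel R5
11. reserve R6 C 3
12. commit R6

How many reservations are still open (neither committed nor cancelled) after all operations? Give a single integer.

Step 1: reserve R1 A 5 -> on_hand[A=53 B=24 C=51 D=47] avail[A=48 B=24 C=51 D=47] open={R1}
Step 2: commit R1 -> on_hand[A=48 B=24 C=51 D=47] avail[A=48 B=24 C=51 D=47] open={}
Step 3: reserve R2 A 3 -> on_hand[A=48 B=24 C=51 D=47] avail[A=45 B=24 C=51 D=47] open={R2}
Step 4: reserve R3 D 9 -> on_hand[A=48 B=24 C=51 D=47] avail[A=45 B=24 C=51 D=38] open={R2,R3}
Step 5: cancel R3 -> on_hand[A=48 B=24 C=51 D=47] avail[A=45 B=24 C=51 D=47] open={R2}
Step 6: reserve R4 A 4 -> on_hand[A=48 B=24 C=51 D=47] avail[A=41 B=24 C=51 D=47] open={R2,R4}
Step 7: commit R4 -> on_hand[A=44 B=24 C=51 D=47] avail[A=41 B=24 C=51 D=47] open={R2}
Step 8: cancel R2 -> on_hand[A=44 B=24 C=51 D=47] avail[A=44 B=24 C=51 D=47] open={}
Step 9: reserve R5 D 2 -> on_hand[A=44 B=24 C=51 D=47] avail[A=44 B=24 C=51 D=45] open={R5}
Step 10: cancel R5 -> on_hand[A=44 B=24 C=51 D=47] avail[A=44 B=24 C=51 D=47] open={}
Step 11: reserve R6 C 3 -> on_hand[A=44 B=24 C=51 D=47] avail[A=44 B=24 C=48 D=47] open={R6}
Step 12: commit R6 -> on_hand[A=44 B=24 C=48 D=47] avail[A=44 B=24 C=48 D=47] open={}
Open reservations: [] -> 0

Answer: 0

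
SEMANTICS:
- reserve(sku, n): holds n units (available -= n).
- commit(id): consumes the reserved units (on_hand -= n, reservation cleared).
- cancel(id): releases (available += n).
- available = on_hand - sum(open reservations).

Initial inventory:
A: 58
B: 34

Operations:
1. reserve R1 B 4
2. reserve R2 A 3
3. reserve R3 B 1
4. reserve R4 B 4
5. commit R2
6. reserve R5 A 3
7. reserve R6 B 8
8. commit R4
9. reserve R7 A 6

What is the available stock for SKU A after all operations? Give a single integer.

Step 1: reserve R1 B 4 -> on_hand[A=58 B=34] avail[A=58 B=30] open={R1}
Step 2: reserve R2 A 3 -> on_hand[A=58 B=34] avail[A=55 B=30] open={R1,R2}
Step 3: reserve R3 B 1 -> on_hand[A=58 B=34] avail[A=55 B=29] open={R1,R2,R3}
Step 4: reserve R4 B 4 -> on_hand[A=58 B=34] avail[A=55 B=25] open={R1,R2,R3,R4}
Step 5: commit R2 -> on_hand[A=55 B=34] avail[A=55 B=25] open={R1,R3,R4}
Step 6: reserve R5 A 3 -> on_hand[A=55 B=34] avail[A=52 B=25] open={R1,R3,R4,R5}
Step 7: reserve R6 B 8 -> on_hand[A=55 B=34] avail[A=52 B=17] open={R1,R3,R4,R5,R6}
Step 8: commit R4 -> on_hand[A=55 B=30] avail[A=52 B=17] open={R1,R3,R5,R6}
Step 9: reserve R7 A 6 -> on_hand[A=55 B=30] avail[A=46 B=17] open={R1,R3,R5,R6,R7}
Final available[A] = 46

Answer: 46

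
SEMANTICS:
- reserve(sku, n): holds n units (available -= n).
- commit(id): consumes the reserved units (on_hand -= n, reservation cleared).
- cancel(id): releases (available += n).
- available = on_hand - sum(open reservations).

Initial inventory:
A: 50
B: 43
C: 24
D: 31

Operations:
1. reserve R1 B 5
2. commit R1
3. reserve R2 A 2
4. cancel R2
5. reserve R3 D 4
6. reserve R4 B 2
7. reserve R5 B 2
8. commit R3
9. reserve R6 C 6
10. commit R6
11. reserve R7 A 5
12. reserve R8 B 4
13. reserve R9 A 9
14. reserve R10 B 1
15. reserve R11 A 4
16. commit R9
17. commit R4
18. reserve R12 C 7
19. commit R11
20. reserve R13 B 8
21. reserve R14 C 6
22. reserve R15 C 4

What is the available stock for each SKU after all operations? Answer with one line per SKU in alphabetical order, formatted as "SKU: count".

Step 1: reserve R1 B 5 -> on_hand[A=50 B=43 C=24 D=31] avail[A=50 B=38 C=24 D=31] open={R1}
Step 2: commit R1 -> on_hand[A=50 B=38 C=24 D=31] avail[A=50 B=38 C=24 D=31] open={}
Step 3: reserve R2 A 2 -> on_hand[A=50 B=38 C=24 D=31] avail[A=48 B=38 C=24 D=31] open={R2}
Step 4: cancel R2 -> on_hand[A=50 B=38 C=24 D=31] avail[A=50 B=38 C=24 D=31] open={}
Step 5: reserve R3 D 4 -> on_hand[A=50 B=38 C=24 D=31] avail[A=50 B=38 C=24 D=27] open={R3}
Step 6: reserve R4 B 2 -> on_hand[A=50 B=38 C=24 D=31] avail[A=50 B=36 C=24 D=27] open={R3,R4}
Step 7: reserve R5 B 2 -> on_hand[A=50 B=38 C=24 D=31] avail[A=50 B=34 C=24 D=27] open={R3,R4,R5}
Step 8: commit R3 -> on_hand[A=50 B=38 C=24 D=27] avail[A=50 B=34 C=24 D=27] open={R4,R5}
Step 9: reserve R6 C 6 -> on_hand[A=50 B=38 C=24 D=27] avail[A=50 B=34 C=18 D=27] open={R4,R5,R6}
Step 10: commit R6 -> on_hand[A=50 B=38 C=18 D=27] avail[A=50 B=34 C=18 D=27] open={R4,R5}
Step 11: reserve R7 A 5 -> on_hand[A=50 B=38 C=18 D=27] avail[A=45 B=34 C=18 D=27] open={R4,R5,R7}
Step 12: reserve R8 B 4 -> on_hand[A=50 B=38 C=18 D=27] avail[A=45 B=30 C=18 D=27] open={R4,R5,R7,R8}
Step 13: reserve R9 A 9 -> on_hand[A=50 B=38 C=18 D=27] avail[A=36 B=30 C=18 D=27] open={R4,R5,R7,R8,R9}
Step 14: reserve R10 B 1 -> on_hand[A=50 B=38 C=18 D=27] avail[A=36 B=29 C=18 D=27] open={R10,R4,R5,R7,R8,R9}
Step 15: reserve R11 A 4 -> on_hand[A=50 B=38 C=18 D=27] avail[A=32 B=29 C=18 D=27] open={R10,R11,R4,R5,R7,R8,R9}
Step 16: commit R9 -> on_hand[A=41 B=38 C=18 D=27] avail[A=32 B=29 C=18 D=27] open={R10,R11,R4,R5,R7,R8}
Step 17: commit R4 -> on_hand[A=41 B=36 C=18 D=27] avail[A=32 B=29 C=18 D=27] open={R10,R11,R5,R7,R8}
Step 18: reserve R12 C 7 -> on_hand[A=41 B=36 C=18 D=27] avail[A=32 B=29 C=11 D=27] open={R10,R11,R12,R5,R7,R8}
Step 19: commit R11 -> on_hand[A=37 B=36 C=18 D=27] avail[A=32 B=29 C=11 D=27] open={R10,R12,R5,R7,R8}
Step 20: reserve R13 B 8 -> on_hand[A=37 B=36 C=18 D=27] avail[A=32 B=21 C=11 D=27] open={R10,R12,R13,R5,R7,R8}
Step 21: reserve R14 C 6 -> on_hand[A=37 B=36 C=18 D=27] avail[A=32 B=21 C=5 D=27] open={R10,R12,R13,R14,R5,R7,R8}
Step 22: reserve R15 C 4 -> on_hand[A=37 B=36 C=18 D=27] avail[A=32 B=21 C=1 D=27] open={R10,R12,R13,R14,R15,R5,R7,R8}

Answer: A: 32
B: 21
C: 1
D: 27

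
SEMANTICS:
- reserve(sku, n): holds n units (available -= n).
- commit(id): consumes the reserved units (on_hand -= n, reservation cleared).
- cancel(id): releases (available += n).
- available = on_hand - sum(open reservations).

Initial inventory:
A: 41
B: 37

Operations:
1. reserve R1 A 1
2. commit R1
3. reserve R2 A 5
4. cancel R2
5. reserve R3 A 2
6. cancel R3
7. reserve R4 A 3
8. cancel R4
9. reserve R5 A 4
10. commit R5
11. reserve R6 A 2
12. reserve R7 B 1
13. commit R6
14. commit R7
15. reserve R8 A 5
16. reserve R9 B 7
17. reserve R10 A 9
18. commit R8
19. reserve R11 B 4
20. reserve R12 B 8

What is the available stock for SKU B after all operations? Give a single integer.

Step 1: reserve R1 A 1 -> on_hand[A=41 B=37] avail[A=40 B=37] open={R1}
Step 2: commit R1 -> on_hand[A=40 B=37] avail[A=40 B=37] open={}
Step 3: reserve R2 A 5 -> on_hand[A=40 B=37] avail[A=35 B=37] open={R2}
Step 4: cancel R2 -> on_hand[A=40 B=37] avail[A=40 B=37] open={}
Step 5: reserve R3 A 2 -> on_hand[A=40 B=37] avail[A=38 B=37] open={R3}
Step 6: cancel R3 -> on_hand[A=40 B=37] avail[A=40 B=37] open={}
Step 7: reserve R4 A 3 -> on_hand[A=40 B=37] avail[A=37 B=37] open={R4}
Step 8: cancel R4 -> on_hand[A=40 B=37] avail[A=40 B=37] open={}
Step 9: reserve R5 A 4 -> on_hand[A=40 B=37] avail[A=36 B=37] open={R5}
Step 10: commit R5 -> on_hand[A=36 B=37] avail[A=36 B=37] open={}
Step 11: reserve R6 A 2 -> on_hand[A=36 B=37] avail[A=34 B=37] open={R6}
Step 12: reserve R7 B 1 -> on_hand[A=36 B=37] avail[A=34 B=36] open={R6,R7}
Step 13: commit R6 -> on_hand[A=34 B=37] avail[A=34 B=36] open={R7}
Step 14: commit R7 -> on_hand[A=34 B=36] avail[A=34 B=36] open={}
Step 15: reserve R8 A 5 -> on_hand[A=34 B=36] avail[A=29 B=36] open={R8}
Step 16: reserve R9 B 7 -> on_hand[A=34 B=36] avail[A=29 B=29] open={R8,R9}
Step 17: reserve R10 A 9 -> on_hand[A=34 B=36] avail[A=20 B=29] open={R10,R8,R9}
Step 18: commit R8 -> on_hand[A=29 B=36] avail[A=20 B=29] open={R10,R9}
Step 19: reserve R11 B 4 -> on_hand[A=29 B=36] avail[A=20 B=25] open={R10,R11,R9}
Step 20: reserve R12 B 8 -> on_hand[A=29 B=36] avail[A=20 B=17] open={R10,R11,R12,R9}
Final available[B] = 17

Answer: 17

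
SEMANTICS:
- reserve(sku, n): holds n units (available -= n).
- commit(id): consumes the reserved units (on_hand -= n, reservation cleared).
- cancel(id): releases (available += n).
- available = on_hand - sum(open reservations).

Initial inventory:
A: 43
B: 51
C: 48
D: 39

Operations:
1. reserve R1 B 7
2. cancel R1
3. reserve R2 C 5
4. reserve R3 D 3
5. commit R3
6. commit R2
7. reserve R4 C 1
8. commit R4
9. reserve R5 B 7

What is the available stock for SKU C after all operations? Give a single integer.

Answer: 42

Derivation:
Step 1: reserve R1 B 7 -> on_hand[A=43 B=51 C=48 D=39] avail[A=43 B=44 C=48 D=39] open={R1}
Step 2: cancel R1 -> on_hand[A=43 B=51 C=48 D=39] avail[A=43 B=51 C=48 D=39] open={}
Step 3: reserve R2 C 5 -> on_hand[A=43 B=51 C=48 D=39] avail[A=43 B=51 C=43 D=39] open={R2}
Step 4: reserve R3 D 3 -> on_hand[A=43 B=51 C=48 D=39] avail[A=43 B=51 C=43 D=36] open={R2,R3}
Step 5: commit R3 -> on_hand[A=43 B=51 C=48 D=36] avail[A=43 B=51 C=43 D=36] open={R2}
Step 6: commit R2 -> on_hand[A=43 B=51 C=43 D=36] avail[A=43 B=51 C=43 D=36] open={}
Step 7: reserve R4 C 1 -> on_hand[A=43 B=51 C=43 D=36] avail[A=43 B=51 C=42 D=36] open={R4}
Step 8: commit R4 -> on_hand[A=43 B=51 C=42 D=36] avail[A=43 B=51 C=42 D=36] open={}
Step 9: reserve R5 B 7 -> on_hand[A=43 B=51 C=42 D=36] avail[A=43 B=44 C=42 D=36] open={R5}
Final available[C] = 42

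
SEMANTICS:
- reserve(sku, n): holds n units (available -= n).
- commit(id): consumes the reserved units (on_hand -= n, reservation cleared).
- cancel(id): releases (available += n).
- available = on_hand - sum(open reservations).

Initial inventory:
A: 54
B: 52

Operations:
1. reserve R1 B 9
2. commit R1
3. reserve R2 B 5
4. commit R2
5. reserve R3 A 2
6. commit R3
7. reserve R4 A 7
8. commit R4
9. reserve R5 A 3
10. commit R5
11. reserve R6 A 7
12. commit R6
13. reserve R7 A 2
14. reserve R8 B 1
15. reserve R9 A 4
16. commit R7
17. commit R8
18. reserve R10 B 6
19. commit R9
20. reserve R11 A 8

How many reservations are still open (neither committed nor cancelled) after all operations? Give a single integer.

Step 1: reserve R1 B 9 -> on_hand[A=54 B=52] avail[A=54 B=43] open={R1}
Step 2: commit R1 -> on_hand[A=54 B=43] avail[A=54 B=43] open={}
Step 3: reserve R2 B 5 -> on_hand[A=54 B=43] avail[A=54 B=38] open={R2}
Step 4: commit R2 -> on_hand[A=54 B=38] avail[A=54 B=38] open={}
Step 5: reserve R3 A 2 -> on_hand[A=54 B=38] avail[A=52 B=38] open={R3}
Step 6: commit R3 -> on_hand[A=52 B=38] avail[A=52 B=38] open={}
Step 7: reserve R4 A 7 -> on_hand[A=52 B=38] avail[A=45 B=38] open={R4}
Step 8: commit R4 -> on_hand[A=45 B=38] avail[A=45 B=38] open={}
Step 9: reserve R5 A 3 -> on_hand[A=45 B=38] avail[A=42 B=38] open={R5}
Step 10: commit R5 -> on_hand[A=42 B=38] avail[A=42 B=38] open={}
Step 11: reserve R6 A 7 -> on_hand[A=42 B=38] avail[A=35 B=38] open={R6}
Step 12: commit R6 -> on_hand[A=35 B=38] avail[A=35 B=38] open={}
Step 13: reserve R7 A 2 -> on_hand[A=35 B=38] avail[A=33 B=38] open={R7}
Step 14: reserve R8 B 1 -> on_hand[A=35 B=38] avail[A=33 B=37] open={R7,R8}
Step 15: reserve R9 A 4 -> on_hand[A=35 B=38] avail[A=29 B=37] open={R7,R8,R9}
Step 16: commit R7 -> on_hand[A=33 B=38] avail[A=29 B=37] open={R8,R9}
Step 17: commit R8 -> on_hand[A=33 B=37] avail[A=29 B=37] open={R9}
Step 18: reserve R10 B 6 -> on_hand[A=33 B=37] avail[A=29 B=31] open={R10,R9}
Step 19: commit R9 -> on_hand[A=29 B=37] avail[A=29 B=31] open={R10}
Step 20: reserve R11 A 8 -> on_hand[A=29 B=37] avail[A=21 B=31] open={R10,R11}
Open reservations: ['R10', 'R11'] -> 2

Answer: 2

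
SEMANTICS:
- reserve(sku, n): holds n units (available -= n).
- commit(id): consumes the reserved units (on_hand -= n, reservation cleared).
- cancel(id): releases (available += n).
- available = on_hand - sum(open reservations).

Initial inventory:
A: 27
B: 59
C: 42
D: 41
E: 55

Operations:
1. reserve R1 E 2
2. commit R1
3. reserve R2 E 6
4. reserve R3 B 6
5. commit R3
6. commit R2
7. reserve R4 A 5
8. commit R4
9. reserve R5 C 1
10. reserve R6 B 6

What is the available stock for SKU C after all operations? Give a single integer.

Answer: 41

Derivation:
Step 1: reserve R1 E 2 -> on_hand[A=27 B=59 C=42 D=41 E=55] avail[A=27 B=59 C=42 D=41 E=53] open={R1}
Step 2: commit R1 -> on_hand[A=27 B=59 C=42 D=41 E=53] avail[A=27 B=59 C=42 D=41 E=53] open={}
Step 3: reserve R2 E 6 -> on_hand[A=27 B=59 C=42 D=41 E=53] avail[A=27 B=59 C=42 D=41 E=47] open={R2}
Step 4: reserve R3 B 6 -> on_hand[A=27 B=59 C=42 D=41 E=53] avail[A=27 B=53 C=42 D=41 E=47] open={R2,R3}
Step 5: commit R3 -> on_hand[A=27 B=53 C=42 D=41 E=53] avail[A=27 B=53 C=42 D=41 E=47] open={R2}
Step 6: commit R2 -> on_hand[A=27 B=53 C=42 D=41 E=47] avail[A=27 B=53 C=42 D=41 E=47] open={}
Step 7: reserve R4 A 5 -> on_hand[A=27 B=53 C=42 D=41 E=47] avail[A=22 B=53 C=42 D=41 E=47] open={R4}
Step 8: commit R4 -> on_hand[A=22 B=53 C=42 D=41 E=47] avail[A=22 B=53 C=42 D=41 E=47] open={}
Step 9: reserve R5 C 1 -> on_hand[A=22 B=53 C=42 D=41 E=47] avail[A=22 B=53 C=41 D=41 E=47] open={R5}
Step 10: reserve R6 B 6 -> on_hand[A=22 B=53 C=42 D=41 E=47] avail[A=22 B=47 C=41 D=41 E=47] open={R5,R6}
Final available[C] = 41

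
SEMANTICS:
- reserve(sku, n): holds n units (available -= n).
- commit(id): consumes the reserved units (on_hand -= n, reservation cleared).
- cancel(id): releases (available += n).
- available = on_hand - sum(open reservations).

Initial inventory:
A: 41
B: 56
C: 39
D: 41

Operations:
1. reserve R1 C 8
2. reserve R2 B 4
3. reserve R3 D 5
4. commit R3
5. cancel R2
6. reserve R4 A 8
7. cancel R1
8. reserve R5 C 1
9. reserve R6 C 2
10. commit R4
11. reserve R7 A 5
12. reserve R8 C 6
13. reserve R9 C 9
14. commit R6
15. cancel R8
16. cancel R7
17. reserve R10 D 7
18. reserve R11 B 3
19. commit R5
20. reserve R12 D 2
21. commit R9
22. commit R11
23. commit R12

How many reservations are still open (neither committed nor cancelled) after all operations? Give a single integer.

Answer: 1

Derivation:
Step 1: reserve R1 C 8 -> on_hand[A=41 B=56 C=39 D=41] avail[A=41 B=56 C=31 D=41] open={R1}
Step 2: reserve R2 B 4 -> on_hand[A=41 B=56 C=39 D=41] avail[A=41 B=52 C=31 D=41] open={R1,R2}
Step 3: reserve R3 D 5 -> on_hand[A=41 B=56 C=39 D=41] avail[A=41 B=52 C=31 D=36] open={R1,R2,R3}
Step 4: commit R3 -> on_hand[A=41 B=56 C=39 D=36] avail[A=41 B=52 C=31 D=36] open={R1,R2}
Step 5: cancel R2 -> on_hand[A=41 B=56 C=39 D=36] avail[A=41 B=56 C=31 D=36] open={R1}
Step 6: reserve R4 A 8 -> on_hand[A=41 B=56 C=39 D=36] avail[A=33 B=56 C=31 D=36] open={R1,R4}
Step 7: cancel R1 -> on_hand[A=41 B=56 C=39 D=36] avail[A=33 B=56 C=39 D=36] open={R4}
Step 8: reserve R5 C 1 -> on_hand[A=41 B=56 C=39 D=36] avail[A=33 B=56 C=38 D=36] open={R4,R5}
Step 9: reserve R6 C 2 -> on_hand[A=41 B=56 C=39 D=36] avail[A=33 B=56 C=36 D=36] open={R4,R5,R6}
Step 10: commit R4 -> on_hand[A=33 B=56 C=39 D=36] avail[A=33 B=56 C=36 D=36] open={R5,R6}
Step 11: reserve R7 A 5 -> on_hand[A=33 B=56 C=39 D=36] avail[A=28 B=56 C=36 D=36] open={R5,R6,R7}
Step 12: reserve R8 C 6 -> on_hand[A=33 B=56 C=39 D=36] avail[A=28 B=56 C=30 D=36] open={R5,R6,R7,R8}
Step 13: reserve R9 C 9 -> on_hand[A=33 B=56 C=39 D=36] avail[A=28 B=56 C=21 D=36] open={R5,R6,R7,R8,R9}
Step 14: commit R6 -> on_hand[A=33 B=56 C=37 D=36] avail[A=28 B=56 C=21 D=36] open={R5,R7,R8,R9}
Step 15: cancel R8 -> on_hand[A=33 B=56 C=37 D=36] avail[A=28 B=56 C=27 D=36] open={R5,R7,R9}
Step 16: cancel R7 -> on_hand[A=33 B=56 C=37 D=36] avail[A=33 B=56 C=27 D=36] open={R5,R9}
Step 17: reserve R10 D 7 -> on_hand[A=33 B=56 C=37 D=36] avail[A=33 B=56 C=27 D=29] open={R10,R5,R9}
Step 18: reserve R11 B 3 -> on_hand[A=33 B=56 C=37 D=36] avail[A=33 B=53 C=27 D=29] open={R10,R11,R5,R9}
Step 19: commit R5 -> on_hand[A=33 B=56 C=36 D=36] avail[A=33 B=53 C=27 D=29] open={R10,R11,R9}
Step 20: reserve R12 D 2 -> on_hand[A=33 B=56 C=36 D=36] avail[A=33 B=53 C=27 D=27] open={R10,R11,R12,R9}
Step 21: commit R9 -> on_hand[A=33 B=56 C=27 D=36] avail[A=33 B=53 C=27 D=27] open={R10,R11,R12}
Step 22: commit R11 -> on_hand[A=33 B=53 C=27 D=36] avail[A=33 B=53 C=27 D=27] open={R10,R12}
Step 23: commit R12 -> on_hand[A=33 B=53 C=27 D=34] avail[A=33 B=53 C=27 D=27] open={R10}
Open reservations: ['R10'] -> 1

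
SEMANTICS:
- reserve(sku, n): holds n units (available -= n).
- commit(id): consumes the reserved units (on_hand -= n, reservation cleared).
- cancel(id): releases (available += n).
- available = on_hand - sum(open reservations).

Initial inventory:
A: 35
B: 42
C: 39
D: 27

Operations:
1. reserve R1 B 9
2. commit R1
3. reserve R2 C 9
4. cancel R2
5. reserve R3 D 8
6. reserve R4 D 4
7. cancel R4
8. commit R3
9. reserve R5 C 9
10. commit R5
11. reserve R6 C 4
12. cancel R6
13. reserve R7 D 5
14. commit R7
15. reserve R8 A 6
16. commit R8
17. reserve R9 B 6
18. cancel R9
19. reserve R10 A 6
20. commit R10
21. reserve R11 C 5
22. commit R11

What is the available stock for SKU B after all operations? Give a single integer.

Answer: 33

Derivation:
Step 1: reserve R1 B 9 -> on_hand[A=35 B=42 C=39 D=27] avail[A=35 B=33 C=39 D=27] open={R1}
Step 2: commit R1 -> on_hand[A=35 B=33 C=39 D=27] avail[A=35 B=33 C=39 D=27] open={}
Step 3: reserve R2 C 9 -> on_hand[A=35 B=33 C=39 D=27] avail[A=35 B=33 C=30 D=27] open={R2}
Step 4: cancel R2 -> on_hand[A=35 B=33 C=39 D=27] avail[A=35 B=33 C=39 D=27] open={}
Step 5: reserve R3 D 8 -> on_hand[A=35 B=33 C=39 D=27] avail[A=35 B=33 C=39 D=19] open={R3}
Step 6: reserve R4 D 4 -> on_hand[A=35 B=33 C=39 D=27] avail[A=35 B=33 C=39 D=15] open={R3,R4}
Step 7: cancel R4 -> on_hand[A=35 B=33 C=39 D=27] avail[A=35 B=33 C=39 D=19] open={R3}
Step 8: commit R3 -> on_hand[A=35 B=33 C=39 D=19] avail[A=35 B=33 C=39 D=19] open={}
Step 9: reserve R5 C 9 -> on_hand[A=35 B=33 C=39 D=19] avail[A=35 B=33 C=30 D=19] open={R5}
Step 10: commit R5 -> on_hand[A=35 B=33 C=30 D=19] avail[A=35 B=33 C=30 D=19] open={}
Step 11: reserve R6 C 4 -> on_hand[A=35 B=33 C=30 D=19] avail[A=35 B=33 C=26 D=19] open={R6}
Step 12: cancel R6 -> on_hand[A=35 B=33 C=30 D=19] avail[A=35 B=33 C=30 D=19] open={}
Step 13: reserve R7 D 5 -> on_hand[A=35 B=33 C=30 D=19] avail[A=35 B=33 C=30 D=14] open={R7}
Step 14: commit R7 -> on_hand[A=35 B=33 C=30 D=14] avail[A=35 B=33 C=30 D=14] open={}
Step 15: reserve R8 A 6 -> on_hand[A=35 B=33 C=30 D=14] avail[A=29 B=33 C=30 D=14] open={R8}
Step 16: commit R8 -> on_hand[A=29 B=33 C=30 D=14] avail[A=29 B=33 C=30 D=14] open={}
Step 17: reserve R9 B 6 -> on_hand[A=29 B=33 C=30 D=14] avail[A=29 B=27 C=30 D=14] open={R9}
Step 18: cancel R9 -> on_hand[A=29 B=33 C=30 D=14] avail[A=29 B=33 C=30 D=14] open={}
Step 19: reserve R10 A 6 -> on_hand[A=29 B=33 C=30 D=14] avail[A=23 B=33 C=30 D=14] open={R10}
Step 20: commit R10 -> on_hand[A=23 B=33 C=30 D=14] avail[A=23 B=33 C=30 D=14] open={}
Step 21: reserve R11 C 5 -> on_hand[A=23 B=33 C=30 D=14] avail[A=23 B=33 C=25 D=14] open={R11}
Step 22: commit R11 -> on_hand[A=23 B=33 C=25 D=14] avail[A=23 B=33 C=25 D=14] open={}
Final available[B] = 33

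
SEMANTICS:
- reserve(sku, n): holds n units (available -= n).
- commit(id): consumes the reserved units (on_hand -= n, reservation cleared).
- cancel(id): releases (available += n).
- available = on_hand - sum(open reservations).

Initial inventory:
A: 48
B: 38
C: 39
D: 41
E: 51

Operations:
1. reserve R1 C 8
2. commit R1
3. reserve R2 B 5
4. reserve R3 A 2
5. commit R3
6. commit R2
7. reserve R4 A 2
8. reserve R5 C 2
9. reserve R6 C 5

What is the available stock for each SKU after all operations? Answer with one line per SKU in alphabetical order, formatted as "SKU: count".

Answer: A: 44
B: 33
C: 24
D: 41
E: 51

Derivation:
Step 1: reserve R1 C 8 -> on_hand[A=48 B=38 C=39 D=41 E=51] avail[A=48 B=38 C=31 D=41 E=51] open={R1}
Step 2: commit R1 -> on_hand[A=48 B=38 C=31 D=41 E=51] avail[A=48 B=38 C=31 D=41 E=51] open={}
Step 3: reserve R2 B 5 -> on_hand[A=48 B=38 C=31 D=41 E=51] avail[A=48 B=33 C=31 D=41 E=51] open={R2}
Step 4: reserve R3 A 2 -> on_hand[A=48 B=38 C=31 D=41 E=51] avail[A=46 B=33 C=31 D=41 E=51] open={R2,R3}
Step 5: commit R3 -> on_hand[A=46 B=38 C=31 D=41 E=51] avail[A=46 B=33 C=31 D=41 E=51] open={R2}
Step 6: commit R2 -> on_hand[A=46 B=33 C=31 D=41 E=51] avail[A=46 B=33 C=31 D=41 E=51] open={}
Step 7: reserve R4 A 2 -> on_hand[A=46 B=33 C=31 D=41 E=51] avail[A=44 B=33 C=31 D=41 E=51] open={R4}
Step 8: reserve R5 C 2 -> on_hand[A=46 B=33 C=31 D=41 E=51] avail[A=44 B=33 C=29 D=41 E=51] open={R4,R5}
Step 9: reserve R6 C 5 -> on_hand[A=46 B=33 C=31 D=41 E=51] avail[A=44 B=33 C=24 D=41 E=51] open={R4,R5,R6}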